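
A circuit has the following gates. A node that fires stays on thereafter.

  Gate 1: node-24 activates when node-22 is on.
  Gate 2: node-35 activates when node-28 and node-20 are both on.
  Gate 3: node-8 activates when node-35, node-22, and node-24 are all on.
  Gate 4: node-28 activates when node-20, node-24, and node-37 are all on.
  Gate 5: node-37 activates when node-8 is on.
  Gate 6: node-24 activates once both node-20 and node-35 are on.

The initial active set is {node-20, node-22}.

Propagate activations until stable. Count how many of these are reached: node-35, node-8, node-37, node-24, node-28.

1

node-22 is on, so node-24 activates (Gate 1).
node-35 would need node-28 and node-20 (Gate 2), but node-28 never turns on.
node-8 would need node-35, node-22, and node-24 (Gate 3), but node-35 never turns on.
node-37 would need node-8 (Gate 5), but node-8 never turns on.
node-24: reached.
node-28 would need node-20, node-24, and node-37 (Gate 4), but node-37 never turns on.
Reached: node-24 — 1 of the 5.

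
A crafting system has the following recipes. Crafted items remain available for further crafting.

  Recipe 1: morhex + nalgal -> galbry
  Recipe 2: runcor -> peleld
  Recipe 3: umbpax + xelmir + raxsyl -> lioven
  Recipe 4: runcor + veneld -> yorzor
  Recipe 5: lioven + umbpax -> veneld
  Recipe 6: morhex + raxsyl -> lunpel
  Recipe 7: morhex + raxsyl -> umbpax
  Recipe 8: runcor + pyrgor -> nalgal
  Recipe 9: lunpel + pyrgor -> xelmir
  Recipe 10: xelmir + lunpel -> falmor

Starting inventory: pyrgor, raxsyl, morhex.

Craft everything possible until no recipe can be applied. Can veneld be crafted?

Using Recipe 6, morhex and raxsyl make lunpel.
Using Recipe 7, morhex and raxsyl make umbpax.
lunpel + pyrgor -> xelmir (Recipe 9).
umbpax + xelmir + raxsyl -> lioven (Recipe 3).
Using Recipe 5, lioven and umbpax make veneld.

Yes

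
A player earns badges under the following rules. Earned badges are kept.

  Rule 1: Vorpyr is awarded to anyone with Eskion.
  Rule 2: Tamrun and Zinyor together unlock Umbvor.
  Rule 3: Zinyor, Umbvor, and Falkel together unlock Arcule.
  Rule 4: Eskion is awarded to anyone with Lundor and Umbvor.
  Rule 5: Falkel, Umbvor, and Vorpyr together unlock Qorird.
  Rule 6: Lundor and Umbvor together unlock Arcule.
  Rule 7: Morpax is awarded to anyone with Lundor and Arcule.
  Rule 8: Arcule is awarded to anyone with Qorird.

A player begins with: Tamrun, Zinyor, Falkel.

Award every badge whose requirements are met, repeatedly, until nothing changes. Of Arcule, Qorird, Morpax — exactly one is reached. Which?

Arcule

With Tamrun and Zinyor, Umbvor is earned (Rule 2).
With Zinyor, Umbvor, and Falkel, Arcule is earned (Rule 3).
Qorird would need Falkel, Umbvor, and Vorpyr (Rule 5), but Vorpyr is never earned. Morpax would need Lundor and Arcule (Rule 7), but Lundor is never earned.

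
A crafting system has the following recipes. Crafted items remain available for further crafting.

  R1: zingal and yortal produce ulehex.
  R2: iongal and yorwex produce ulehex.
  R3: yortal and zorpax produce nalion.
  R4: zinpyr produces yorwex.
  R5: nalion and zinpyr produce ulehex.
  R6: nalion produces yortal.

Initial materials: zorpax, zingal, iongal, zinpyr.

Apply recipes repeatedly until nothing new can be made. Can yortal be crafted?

yortal would need nalion (R6), but nalion is never obtained.

No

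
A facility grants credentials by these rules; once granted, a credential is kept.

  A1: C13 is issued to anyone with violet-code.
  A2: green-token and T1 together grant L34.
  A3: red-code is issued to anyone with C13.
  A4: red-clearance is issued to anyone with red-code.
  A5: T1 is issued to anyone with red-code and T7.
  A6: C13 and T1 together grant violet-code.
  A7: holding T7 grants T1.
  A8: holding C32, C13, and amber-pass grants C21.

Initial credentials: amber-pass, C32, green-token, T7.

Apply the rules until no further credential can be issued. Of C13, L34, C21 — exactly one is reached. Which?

L34

Holding T7 grants T1 (A7).
Holding green-token and T1 grants L34 (A2).
C21 would need C32, C13, and amber-pass (A8), but C13 is never granted. C13 would need violet-code (A1), but violet-code is never granted.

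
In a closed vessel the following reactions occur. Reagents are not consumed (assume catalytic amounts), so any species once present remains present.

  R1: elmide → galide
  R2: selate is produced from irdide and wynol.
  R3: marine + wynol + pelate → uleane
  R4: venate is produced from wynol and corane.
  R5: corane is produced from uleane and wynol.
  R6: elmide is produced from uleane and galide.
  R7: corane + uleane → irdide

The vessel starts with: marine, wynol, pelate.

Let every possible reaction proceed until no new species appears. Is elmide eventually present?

No

elmide would need uleane and galide (R6), but galide never forms.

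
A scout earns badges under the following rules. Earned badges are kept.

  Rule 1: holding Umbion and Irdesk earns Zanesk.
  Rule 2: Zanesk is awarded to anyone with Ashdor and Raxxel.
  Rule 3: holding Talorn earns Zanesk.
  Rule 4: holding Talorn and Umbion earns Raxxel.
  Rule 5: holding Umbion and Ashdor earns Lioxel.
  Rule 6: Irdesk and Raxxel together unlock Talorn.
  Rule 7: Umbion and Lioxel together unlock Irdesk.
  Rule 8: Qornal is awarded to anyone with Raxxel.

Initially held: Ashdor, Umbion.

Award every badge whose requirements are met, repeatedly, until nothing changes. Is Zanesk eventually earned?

Yes

With Umbion and Ashdor, Lioxel is earned (Rule 5).
With Umbion and Lioxel, Irdesk is earned (Rule 7).
With Umbion and Irdesk, Zanesk is earned (Rule 1).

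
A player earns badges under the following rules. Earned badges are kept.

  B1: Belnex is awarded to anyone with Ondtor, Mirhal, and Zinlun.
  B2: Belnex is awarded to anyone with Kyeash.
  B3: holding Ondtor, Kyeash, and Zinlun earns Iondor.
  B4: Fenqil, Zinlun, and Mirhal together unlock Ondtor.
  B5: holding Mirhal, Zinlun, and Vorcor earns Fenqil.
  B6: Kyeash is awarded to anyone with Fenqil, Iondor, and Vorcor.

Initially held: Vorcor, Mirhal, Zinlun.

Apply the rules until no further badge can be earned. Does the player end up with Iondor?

No

Iondor would need Ondtor, Kyeash, and Zinlun (B3), but Kyeash is never earned.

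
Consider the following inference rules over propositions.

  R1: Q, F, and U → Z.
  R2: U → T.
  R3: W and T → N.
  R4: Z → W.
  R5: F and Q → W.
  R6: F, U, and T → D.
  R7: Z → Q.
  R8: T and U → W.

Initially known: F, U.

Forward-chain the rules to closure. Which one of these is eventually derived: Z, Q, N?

From U, R2 gives T.
T and U hold, so W follows (R8).
From W and T, R3 gives N.
Z would need Q, F, and U (R1), but Q is never established. Q would need Z (R7), but Z is never established.

N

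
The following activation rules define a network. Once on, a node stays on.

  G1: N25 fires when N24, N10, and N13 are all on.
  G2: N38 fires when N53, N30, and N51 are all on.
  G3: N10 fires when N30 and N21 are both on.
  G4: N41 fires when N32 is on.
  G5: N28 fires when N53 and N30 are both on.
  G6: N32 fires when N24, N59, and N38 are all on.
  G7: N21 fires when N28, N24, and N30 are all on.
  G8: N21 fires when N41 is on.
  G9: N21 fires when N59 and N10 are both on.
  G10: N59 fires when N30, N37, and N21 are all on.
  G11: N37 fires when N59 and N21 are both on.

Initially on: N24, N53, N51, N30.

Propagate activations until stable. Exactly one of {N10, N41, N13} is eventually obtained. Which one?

N10

N53 and N30 are on, so N28 fires (G5).
G7: N28, N24, and N30 on → N21 on.
G3: N30 and N21 on → N10 on.
N41 would need N32 (G4), but N32 never turns on. No rule produces N13, and it is not given.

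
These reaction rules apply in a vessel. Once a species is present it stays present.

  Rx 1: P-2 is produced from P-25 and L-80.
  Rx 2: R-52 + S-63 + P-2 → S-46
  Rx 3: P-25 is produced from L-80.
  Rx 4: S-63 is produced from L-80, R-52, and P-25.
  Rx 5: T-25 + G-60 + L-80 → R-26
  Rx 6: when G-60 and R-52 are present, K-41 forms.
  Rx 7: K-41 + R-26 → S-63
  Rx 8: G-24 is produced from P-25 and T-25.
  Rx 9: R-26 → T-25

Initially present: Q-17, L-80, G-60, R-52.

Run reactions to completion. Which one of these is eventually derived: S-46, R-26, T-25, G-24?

S-46

L-80 present → P-25 forms (Rx 3).
L-80, R-52, and P-25 present → S-63 forms (Rx 4).
P-25 and L-80 present → P-2 forms (Rx 1).
R-52, S-63, and P-2 present → S-46 forms (Rx 2).
T-25 would need R-26 (Rx 9), but R-26 never forms. G-24 would need P-25 and T-25 (Rx 8), but T-25 never forms. R-26 would need T-25, G-60, and L-80 (Rx 5), but T-25 never forms.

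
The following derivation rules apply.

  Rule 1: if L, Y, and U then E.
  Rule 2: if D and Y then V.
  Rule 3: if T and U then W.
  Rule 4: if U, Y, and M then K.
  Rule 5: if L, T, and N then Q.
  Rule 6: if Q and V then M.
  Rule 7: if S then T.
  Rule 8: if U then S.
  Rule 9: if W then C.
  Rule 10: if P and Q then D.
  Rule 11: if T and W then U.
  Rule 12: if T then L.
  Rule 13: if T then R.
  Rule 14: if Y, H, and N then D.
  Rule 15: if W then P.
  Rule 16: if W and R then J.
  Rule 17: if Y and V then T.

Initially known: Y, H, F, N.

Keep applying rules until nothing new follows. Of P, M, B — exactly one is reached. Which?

M

Y, H, and N hold, so D follows (Rule 14).
D and Y hold, so V follows (Rule 2).
Y and V hold, so T follows (Rule 17).
T holds, so L follows (Rule 12).
L, T, and N hold, so Q follows (Rule 5).
From Q and V, Rule 6 gives M.
P would need W (Rule 15), but W is never established. No rule produces B, and it is not given.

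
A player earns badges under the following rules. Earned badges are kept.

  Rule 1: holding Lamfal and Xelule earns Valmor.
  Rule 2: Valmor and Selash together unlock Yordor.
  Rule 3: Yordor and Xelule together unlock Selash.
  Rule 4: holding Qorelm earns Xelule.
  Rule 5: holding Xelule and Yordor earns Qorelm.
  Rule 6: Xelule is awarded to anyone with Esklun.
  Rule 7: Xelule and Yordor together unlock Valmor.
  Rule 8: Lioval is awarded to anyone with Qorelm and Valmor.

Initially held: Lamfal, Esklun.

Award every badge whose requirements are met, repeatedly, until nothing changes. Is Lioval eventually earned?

No

Lioval would need Qorelm and Valmor (Rule 8), but Qorelm is never earned.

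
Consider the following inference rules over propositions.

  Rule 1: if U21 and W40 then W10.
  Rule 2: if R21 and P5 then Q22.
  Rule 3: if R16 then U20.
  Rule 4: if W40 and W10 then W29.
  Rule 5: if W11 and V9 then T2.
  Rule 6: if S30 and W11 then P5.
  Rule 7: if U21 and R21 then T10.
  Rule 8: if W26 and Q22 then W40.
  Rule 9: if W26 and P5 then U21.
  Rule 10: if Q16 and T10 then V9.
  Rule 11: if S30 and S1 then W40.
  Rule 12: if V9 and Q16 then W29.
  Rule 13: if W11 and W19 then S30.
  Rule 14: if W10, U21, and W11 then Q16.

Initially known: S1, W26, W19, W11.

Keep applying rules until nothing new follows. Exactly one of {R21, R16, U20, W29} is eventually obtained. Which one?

W29

From W11 and W19, Rule 13 gives S30.
S30 and W11 hold, so P5 follows (Rule 6).
From S30 and S1, Rule 11 gives W40.
W26 and P5 hold, so U21 follows (Rule 9).
From U21 and W40, Rule 1 gives W10.
From W40 and W10, Rule 4 gives W29.
U20 would need R16 (Rule 3), but R16 is never established. No rule produces R16, and it is not given. No rule produces R21, and it is not given.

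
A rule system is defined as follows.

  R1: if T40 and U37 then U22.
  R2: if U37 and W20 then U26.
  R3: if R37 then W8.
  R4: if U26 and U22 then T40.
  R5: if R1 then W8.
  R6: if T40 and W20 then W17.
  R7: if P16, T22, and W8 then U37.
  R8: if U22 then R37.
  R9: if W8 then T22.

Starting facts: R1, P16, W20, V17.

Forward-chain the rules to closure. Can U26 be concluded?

Yes

From R1, R5 gives W8.
From W8, R9 gives T22.
P16, T22, and W8 hold, so U37 follows (R7).
From U37 and W20, R2 gives U26.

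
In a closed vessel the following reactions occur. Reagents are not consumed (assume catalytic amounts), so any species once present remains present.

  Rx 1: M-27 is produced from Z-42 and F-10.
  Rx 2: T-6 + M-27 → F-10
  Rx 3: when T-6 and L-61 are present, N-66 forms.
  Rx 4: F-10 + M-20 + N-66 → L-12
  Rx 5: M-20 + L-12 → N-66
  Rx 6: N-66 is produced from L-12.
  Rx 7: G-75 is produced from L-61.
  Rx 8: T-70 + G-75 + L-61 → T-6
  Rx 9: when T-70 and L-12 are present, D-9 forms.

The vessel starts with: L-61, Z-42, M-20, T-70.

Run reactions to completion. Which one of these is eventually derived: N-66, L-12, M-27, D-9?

L-61 present → G-75 forms (Rx 7).
T-70, G-75, and L-61 present → T-6 forms (Rx 8).
T-6 and L-61 present → N-66 forms (Rx 3).
D-9 would need T-70 and L-12 (Rx 9), but L-12 never forms. L-12 would need F-10, M-20, and N-66 (Rx 4), but F-10 never forms. M-27 would need Z-42 and F-10 (Rx 1), but F-10 never forms.

N-66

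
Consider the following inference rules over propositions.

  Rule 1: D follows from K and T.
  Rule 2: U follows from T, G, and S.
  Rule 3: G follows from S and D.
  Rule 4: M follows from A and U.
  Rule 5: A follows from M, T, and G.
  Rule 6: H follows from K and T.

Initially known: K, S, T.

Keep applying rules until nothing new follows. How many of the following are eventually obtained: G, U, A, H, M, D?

4

K and T hold, so D follows (Rule 1).
From K and T, Rule 6 gives H.
S and D hold, so G follows (Rule 3).
From T, G, and S, Rule 2 gives U.
G: reached.
U: reached.
A would need M, T, and G (Rule 5), but M is never established.
H: reached.
M would need A and U (Rule 4), but A is never established.
D: reached.
Reached: G, U, H, and D — 4 of the 6.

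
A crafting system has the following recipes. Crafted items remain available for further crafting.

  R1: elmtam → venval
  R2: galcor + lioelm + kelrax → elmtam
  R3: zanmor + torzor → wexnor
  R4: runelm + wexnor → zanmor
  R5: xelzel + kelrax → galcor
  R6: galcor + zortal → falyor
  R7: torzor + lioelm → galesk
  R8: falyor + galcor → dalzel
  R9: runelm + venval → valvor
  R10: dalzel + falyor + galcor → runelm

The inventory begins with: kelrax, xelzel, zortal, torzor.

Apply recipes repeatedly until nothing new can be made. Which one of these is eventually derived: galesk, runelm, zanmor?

Using R5, xelzel and kelrax make galcor.
galcor + zortal → falyor (R6).
falyor + galcor → dalzel (R8).
dalzel + falyor + galcor → runelm (R10).
galesk would need torzor and lioelm (R7), but lioelm is never obtained. zanmor would need runelm and wexnor (R4), but wexnor is never obtained.

runelm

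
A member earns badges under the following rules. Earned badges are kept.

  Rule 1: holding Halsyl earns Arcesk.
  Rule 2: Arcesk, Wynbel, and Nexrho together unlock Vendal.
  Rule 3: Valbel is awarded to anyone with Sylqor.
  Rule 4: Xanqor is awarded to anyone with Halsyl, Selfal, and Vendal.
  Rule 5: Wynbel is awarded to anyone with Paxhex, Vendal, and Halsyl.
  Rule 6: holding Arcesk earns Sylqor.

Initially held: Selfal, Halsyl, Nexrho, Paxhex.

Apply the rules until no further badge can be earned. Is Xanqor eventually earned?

Xanqor would need Halsyl, Selfal, and Vendal (Rule 4), but Vendal is never earned.

No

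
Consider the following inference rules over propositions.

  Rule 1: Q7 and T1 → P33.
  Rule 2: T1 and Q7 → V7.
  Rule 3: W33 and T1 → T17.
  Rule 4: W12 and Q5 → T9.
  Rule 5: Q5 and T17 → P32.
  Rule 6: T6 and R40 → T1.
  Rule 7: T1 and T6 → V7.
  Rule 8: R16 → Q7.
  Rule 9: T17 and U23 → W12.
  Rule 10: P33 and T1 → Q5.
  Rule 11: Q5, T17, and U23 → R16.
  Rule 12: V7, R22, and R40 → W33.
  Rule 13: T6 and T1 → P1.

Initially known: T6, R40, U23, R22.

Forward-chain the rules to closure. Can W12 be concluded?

Yes

From T6 and R40, Rule 6 gives T1.
T1 and T6 hold, so V7 follows (Rule 7).
V7, R22, and R40 hold, so W33 follows (Rule 12).
From W33 and T1, Rule 3 gives T17.
T17 and U23 hold, so W12 follows (Rule 9).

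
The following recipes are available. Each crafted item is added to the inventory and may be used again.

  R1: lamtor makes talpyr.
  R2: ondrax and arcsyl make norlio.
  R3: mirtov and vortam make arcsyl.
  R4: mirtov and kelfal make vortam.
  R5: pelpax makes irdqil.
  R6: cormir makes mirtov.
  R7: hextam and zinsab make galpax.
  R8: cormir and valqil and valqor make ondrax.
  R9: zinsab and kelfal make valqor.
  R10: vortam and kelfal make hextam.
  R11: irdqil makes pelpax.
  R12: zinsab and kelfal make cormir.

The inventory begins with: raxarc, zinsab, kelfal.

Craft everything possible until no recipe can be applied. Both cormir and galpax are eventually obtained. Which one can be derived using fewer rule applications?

cormir: zinsab and kelfal → cormir (R12). [1 rule application]
galpax: Using R12, zinsab and kelfal make cormir. cormir → mirtov (R6). mirtov and kelfal → vortam (R4). Using R10, vortam and kelfal make hextam. hextam and zinsab → galpax (R7). [5 rule applications]
cormir needs fewer.

cormir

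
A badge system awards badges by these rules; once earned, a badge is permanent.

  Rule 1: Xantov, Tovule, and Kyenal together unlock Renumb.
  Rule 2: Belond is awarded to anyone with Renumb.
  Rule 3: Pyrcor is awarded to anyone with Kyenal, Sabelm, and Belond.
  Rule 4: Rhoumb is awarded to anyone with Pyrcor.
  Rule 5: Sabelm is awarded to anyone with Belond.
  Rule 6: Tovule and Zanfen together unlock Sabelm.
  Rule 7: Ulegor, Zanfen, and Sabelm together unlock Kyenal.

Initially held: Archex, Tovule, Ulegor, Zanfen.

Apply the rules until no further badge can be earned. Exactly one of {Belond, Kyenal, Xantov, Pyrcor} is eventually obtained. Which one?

With Tovule and Zanfen, Sabelm is earned (Rule 6).
With Ulegor, Zanfen, and Sabelm, Kyenal is earned (Rule 7).
Belond would need Renumb (Rule 2), but Renumb is never earned. No rule produces Xantov, and it is not given. Pyrcor would need Kyenal, Sabelm, and Belond (Rule 3), but Belond is never earned.

Kyenal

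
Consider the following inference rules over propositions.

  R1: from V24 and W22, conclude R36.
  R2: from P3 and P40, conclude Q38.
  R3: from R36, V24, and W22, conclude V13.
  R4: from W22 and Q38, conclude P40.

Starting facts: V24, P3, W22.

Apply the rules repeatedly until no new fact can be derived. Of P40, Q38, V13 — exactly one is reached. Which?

From V24 and W22, R1 gives R36.
From R36, V24, and W22, R3 gives V13.
P40 would need W22 and Q38 (R4), but Q38 is never established. Q38 would need P3 and P40 (R2), but P40 is never established.

V13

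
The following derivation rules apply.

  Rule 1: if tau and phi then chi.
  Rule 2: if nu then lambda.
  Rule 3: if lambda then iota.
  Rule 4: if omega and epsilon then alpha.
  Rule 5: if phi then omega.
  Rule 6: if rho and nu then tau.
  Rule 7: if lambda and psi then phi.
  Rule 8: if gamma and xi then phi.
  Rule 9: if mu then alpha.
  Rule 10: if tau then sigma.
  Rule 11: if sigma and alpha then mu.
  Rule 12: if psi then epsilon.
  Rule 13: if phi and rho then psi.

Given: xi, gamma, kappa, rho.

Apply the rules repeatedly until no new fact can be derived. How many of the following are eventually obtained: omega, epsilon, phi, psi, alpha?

5

From gamma and xi, Rule 8 gives phi.
From phi and rho, Rule 13 gives psi.
From phi, Rule 5 gives omega.
psi holds, so epsilon follows (Rule 12).
omega and epsilon hold, so alpha follows (Rule 4).
omega: reached.
epsilon: reached.
phi: reached.
psi: reached.
alpha: reached.
All 5 are reached.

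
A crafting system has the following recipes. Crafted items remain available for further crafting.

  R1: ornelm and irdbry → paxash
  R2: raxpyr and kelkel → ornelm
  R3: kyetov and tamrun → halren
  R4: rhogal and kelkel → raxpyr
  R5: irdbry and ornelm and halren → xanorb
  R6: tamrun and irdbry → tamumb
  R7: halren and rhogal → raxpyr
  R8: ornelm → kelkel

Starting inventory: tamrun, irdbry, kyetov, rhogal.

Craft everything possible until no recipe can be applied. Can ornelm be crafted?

No

ornelm would need raxpyr and kelkel (R2), but kelkel is never obtained.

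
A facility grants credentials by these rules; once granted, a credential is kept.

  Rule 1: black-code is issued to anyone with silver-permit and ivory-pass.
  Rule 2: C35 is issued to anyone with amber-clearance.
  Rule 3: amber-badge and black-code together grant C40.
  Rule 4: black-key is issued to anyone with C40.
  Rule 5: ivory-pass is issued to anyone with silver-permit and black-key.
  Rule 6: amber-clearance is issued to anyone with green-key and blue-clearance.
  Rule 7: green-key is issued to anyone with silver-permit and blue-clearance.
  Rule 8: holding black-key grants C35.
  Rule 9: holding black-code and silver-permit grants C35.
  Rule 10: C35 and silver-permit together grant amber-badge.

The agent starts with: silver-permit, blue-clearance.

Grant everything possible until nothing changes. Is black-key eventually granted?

black-key would need C40 (Rule 4), but C40 is never granted.

No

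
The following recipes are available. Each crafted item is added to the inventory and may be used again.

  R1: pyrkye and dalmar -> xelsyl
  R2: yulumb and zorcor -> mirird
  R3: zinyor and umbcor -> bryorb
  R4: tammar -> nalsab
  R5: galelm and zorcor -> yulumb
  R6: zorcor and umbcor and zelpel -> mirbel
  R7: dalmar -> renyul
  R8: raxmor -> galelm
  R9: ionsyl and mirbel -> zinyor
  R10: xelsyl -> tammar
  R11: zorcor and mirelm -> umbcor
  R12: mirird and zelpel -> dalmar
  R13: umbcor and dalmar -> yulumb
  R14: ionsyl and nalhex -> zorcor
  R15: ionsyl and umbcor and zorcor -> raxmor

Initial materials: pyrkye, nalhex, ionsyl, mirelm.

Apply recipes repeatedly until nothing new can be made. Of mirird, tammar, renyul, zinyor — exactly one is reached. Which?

ionsyl and nalhex -> zorcor (R14).
zorcor and mirelm -> umbcor (R11).
ionsyl and umbcor and zorcor -> raxmor (R15).
raxmor -> galelm (R8).
Using R5, galelm and zorcor make yulumb.
yulumb and zorcor -> mirird (R2).
renyul would need dalmar (R7), but dalmar is never obtained. zinyor would need ionsyl and mirbel (R9), but mirbel is never obtained. tammar would need xelsyl (R10), but xelsyl is never obtained.

mirird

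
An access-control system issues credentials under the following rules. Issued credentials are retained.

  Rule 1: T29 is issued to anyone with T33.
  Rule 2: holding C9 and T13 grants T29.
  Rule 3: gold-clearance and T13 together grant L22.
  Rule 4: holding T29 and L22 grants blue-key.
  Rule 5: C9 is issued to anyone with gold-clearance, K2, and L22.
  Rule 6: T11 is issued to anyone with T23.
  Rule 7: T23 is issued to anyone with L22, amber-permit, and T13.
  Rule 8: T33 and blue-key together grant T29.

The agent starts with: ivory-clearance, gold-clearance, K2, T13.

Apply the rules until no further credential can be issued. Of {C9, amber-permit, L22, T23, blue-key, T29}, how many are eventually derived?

Holding gold-clearance and T13 grants L22 (Rule 3).
Holding gold-clearance, K2, and L22 grants C9 (Rule 5).
Holding C9 and T13 grants T29 (Rule 2).
Holding T29 and L22 grants blue-key (Rule 4).
C9: reached.
No rule produces amber-permit, and it is not given.
L22: reached.
T23 would need L22, amber-permit, and T13 (Rule 7), but amber-permit is never granted.
blue-key: reached.
T29: reached.
Reached: C9, L22, blue-key, and T29 — 4 of the 6.

4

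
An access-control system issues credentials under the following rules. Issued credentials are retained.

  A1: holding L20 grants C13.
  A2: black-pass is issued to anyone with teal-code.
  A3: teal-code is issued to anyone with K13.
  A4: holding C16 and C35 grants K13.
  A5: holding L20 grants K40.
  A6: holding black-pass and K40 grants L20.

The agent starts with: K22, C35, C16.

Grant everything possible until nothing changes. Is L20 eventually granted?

L20 would need black-pass and K40 (A6), but K40 is never granted.

No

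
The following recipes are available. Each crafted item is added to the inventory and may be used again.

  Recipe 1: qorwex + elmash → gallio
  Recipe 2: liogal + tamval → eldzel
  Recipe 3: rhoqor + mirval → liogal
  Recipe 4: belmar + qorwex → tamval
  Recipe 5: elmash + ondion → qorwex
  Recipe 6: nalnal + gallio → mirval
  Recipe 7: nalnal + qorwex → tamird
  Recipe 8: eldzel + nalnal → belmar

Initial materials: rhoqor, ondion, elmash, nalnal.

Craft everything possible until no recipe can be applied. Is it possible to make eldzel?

No

eldzel would need liogal and tamval (Recipe 2), but tamval is never obtained.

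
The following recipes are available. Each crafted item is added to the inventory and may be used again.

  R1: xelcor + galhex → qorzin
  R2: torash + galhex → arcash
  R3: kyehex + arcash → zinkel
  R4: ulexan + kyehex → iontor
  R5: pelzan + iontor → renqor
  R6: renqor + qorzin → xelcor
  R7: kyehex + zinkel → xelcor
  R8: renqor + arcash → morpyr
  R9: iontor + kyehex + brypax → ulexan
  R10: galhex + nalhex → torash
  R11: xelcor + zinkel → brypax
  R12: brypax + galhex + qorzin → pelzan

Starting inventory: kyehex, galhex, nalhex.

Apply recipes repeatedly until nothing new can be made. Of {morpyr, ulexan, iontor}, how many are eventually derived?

morpyr would need renqor and arcash (R8), but renqor is never obtained.
ulexan would need iontor, kyehex, and brypax (R9), but iontor is never obtained.
iontor would need ulexan and kyehex (R4), but ulexan is never obtained.
None of the 3 are reached.

0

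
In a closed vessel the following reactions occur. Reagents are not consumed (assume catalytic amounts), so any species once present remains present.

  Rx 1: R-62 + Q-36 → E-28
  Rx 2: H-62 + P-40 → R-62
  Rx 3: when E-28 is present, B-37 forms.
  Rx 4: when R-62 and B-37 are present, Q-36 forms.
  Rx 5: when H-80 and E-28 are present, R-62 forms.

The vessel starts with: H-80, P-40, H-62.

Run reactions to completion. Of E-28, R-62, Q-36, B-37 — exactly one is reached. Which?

R-62

H-62 and P-40 present → R-62 forms (Rx 2).
Q-36 would need R-62 and B-37 (Rx 4), but B-37 never forms. E-28 would need R-62 and Q-36 (Rx 1), but Q-36 never forms. B-37 would need E-28 (Rx 3), but E-28 never forms.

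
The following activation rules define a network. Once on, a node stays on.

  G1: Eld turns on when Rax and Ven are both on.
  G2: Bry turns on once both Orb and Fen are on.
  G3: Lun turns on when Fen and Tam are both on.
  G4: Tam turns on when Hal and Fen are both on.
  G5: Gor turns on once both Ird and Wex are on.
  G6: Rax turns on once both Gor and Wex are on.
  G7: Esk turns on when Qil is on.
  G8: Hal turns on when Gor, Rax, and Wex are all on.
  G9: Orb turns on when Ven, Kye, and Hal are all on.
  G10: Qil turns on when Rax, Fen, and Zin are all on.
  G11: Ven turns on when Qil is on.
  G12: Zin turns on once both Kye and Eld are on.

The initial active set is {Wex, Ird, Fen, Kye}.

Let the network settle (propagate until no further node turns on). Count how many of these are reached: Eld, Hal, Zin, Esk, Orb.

G5: Ird and Wex on → Gor on.
G6: Gor and Wex on → Rax on.
G8: Gor, Rax, and Wex on → Hal on.
Eld would need Rax and Ven (G1), but Ven never turns on.
Hal: reached.
Zin would need Kye and Eld (G12), but Eld never turns on.
Esk would need Qil (G7), but Qil never turns on.
Orb would need Ven, Kye, and Hal (G9), but Ven never turns on.
Reached: Hal — 1 of the 5.

1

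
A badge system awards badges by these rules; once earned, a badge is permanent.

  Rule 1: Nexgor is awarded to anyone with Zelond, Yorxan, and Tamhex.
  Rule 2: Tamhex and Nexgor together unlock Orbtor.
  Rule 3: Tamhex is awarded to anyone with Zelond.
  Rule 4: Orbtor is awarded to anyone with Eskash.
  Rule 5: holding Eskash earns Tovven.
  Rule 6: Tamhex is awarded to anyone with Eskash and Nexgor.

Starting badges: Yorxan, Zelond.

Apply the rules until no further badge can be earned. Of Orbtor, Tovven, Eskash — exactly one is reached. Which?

With Zelond, Tamhex is earned (Rule 3).
With Zelond, Yorxan, and Tamhex, Nexgor is earned (Rule 1).
With Tamhex and Nexgor, Orbtor is earned (Rule 2).
Tovven would need Eskash (Rule 5), but Eskash is never earned. No rule produces Eskash, and it is not given.

Orbtor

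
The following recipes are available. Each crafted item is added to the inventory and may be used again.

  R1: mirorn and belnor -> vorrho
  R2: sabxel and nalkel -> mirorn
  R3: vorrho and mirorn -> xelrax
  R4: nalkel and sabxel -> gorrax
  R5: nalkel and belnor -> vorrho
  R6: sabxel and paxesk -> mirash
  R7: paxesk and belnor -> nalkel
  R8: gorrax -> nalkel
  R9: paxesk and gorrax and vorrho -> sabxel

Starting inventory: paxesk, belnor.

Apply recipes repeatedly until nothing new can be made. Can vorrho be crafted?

paxesk and belnor -> nalkel (R7).
Using R5, nalkel and belnor make vorrho.

Yes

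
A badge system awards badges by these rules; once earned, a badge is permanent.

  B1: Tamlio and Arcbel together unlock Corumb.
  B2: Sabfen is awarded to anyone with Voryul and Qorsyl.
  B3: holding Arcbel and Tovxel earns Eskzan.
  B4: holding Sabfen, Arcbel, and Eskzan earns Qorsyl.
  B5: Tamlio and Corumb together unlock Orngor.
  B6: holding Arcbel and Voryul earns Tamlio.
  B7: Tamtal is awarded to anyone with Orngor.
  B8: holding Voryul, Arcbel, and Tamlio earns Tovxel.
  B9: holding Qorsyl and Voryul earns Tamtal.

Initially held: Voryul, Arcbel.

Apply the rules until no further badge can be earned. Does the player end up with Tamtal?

With Arcbel and Voryul, Tamlio is earned (B6).
With Tamlio and Arcbel, Corumb is earned (B1).
With Tamlio and Corumb, Orngor is earned (B5).
With Orngor, Tamtal is earned (B7).

Yes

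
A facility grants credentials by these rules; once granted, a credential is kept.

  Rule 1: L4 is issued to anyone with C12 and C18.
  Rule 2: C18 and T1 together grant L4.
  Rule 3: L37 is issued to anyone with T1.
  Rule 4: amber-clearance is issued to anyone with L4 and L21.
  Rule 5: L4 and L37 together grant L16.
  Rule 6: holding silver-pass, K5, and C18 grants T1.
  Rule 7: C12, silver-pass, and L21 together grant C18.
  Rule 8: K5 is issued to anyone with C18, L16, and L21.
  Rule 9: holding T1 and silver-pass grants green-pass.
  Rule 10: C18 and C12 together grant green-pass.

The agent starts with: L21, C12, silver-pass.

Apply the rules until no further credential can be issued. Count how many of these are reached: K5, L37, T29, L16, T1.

0

K5 would need C18, L16, and L21 (Rule 8), but L16 is never granted.
L37 would need T1 (Rule 3), but T1 is never granted.
No rule produces T29, and it is not given.
L16 would need L4 and L37 (Rule 5), but L37 is never granted.
T1 would need silver-pass, K5, and C18 (Rule 6), but K5 is never granted.
None of the 5 are reached.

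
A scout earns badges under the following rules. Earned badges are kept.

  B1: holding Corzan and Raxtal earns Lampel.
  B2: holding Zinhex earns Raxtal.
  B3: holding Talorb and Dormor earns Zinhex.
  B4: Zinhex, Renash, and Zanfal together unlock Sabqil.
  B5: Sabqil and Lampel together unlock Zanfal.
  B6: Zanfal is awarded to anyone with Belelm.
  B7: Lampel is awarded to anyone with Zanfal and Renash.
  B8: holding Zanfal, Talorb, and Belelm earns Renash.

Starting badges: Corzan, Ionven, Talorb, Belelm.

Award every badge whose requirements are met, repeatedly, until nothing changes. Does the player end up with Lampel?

Yes

With Belelm, Zanfal is earned (B6).
With Zanfal, Talorb, and Belelm, Renash is earned (B8).
With Zanfal and Renash, Lampel is earned (B7).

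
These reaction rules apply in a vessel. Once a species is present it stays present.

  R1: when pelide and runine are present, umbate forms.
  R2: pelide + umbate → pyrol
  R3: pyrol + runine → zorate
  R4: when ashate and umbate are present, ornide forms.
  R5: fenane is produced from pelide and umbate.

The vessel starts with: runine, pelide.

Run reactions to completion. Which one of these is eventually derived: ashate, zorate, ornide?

zorate

pelide and runine present → umbate forms (R1).
pelide and umbate present → pyrol forms (R2).
pyrol and runine present → zorate forms (R3).
No rule produces ashate, and it is not given. ornide would need ashate and umbate (R4), but ashate never forms.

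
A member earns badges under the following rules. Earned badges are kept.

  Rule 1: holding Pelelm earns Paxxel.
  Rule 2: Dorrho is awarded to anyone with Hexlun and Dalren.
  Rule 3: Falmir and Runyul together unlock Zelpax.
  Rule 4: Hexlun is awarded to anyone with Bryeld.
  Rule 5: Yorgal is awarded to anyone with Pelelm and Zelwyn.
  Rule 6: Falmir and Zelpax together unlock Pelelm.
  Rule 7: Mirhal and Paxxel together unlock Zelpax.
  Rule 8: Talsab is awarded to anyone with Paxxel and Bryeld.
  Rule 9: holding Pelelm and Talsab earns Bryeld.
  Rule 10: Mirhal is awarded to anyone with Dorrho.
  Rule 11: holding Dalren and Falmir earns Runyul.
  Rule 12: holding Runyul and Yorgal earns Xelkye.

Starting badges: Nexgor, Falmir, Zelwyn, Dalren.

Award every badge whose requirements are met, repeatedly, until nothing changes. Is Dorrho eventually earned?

Dorrho would need Hexlun and Dalren (Rule 2), but Hexlun is never earned.

No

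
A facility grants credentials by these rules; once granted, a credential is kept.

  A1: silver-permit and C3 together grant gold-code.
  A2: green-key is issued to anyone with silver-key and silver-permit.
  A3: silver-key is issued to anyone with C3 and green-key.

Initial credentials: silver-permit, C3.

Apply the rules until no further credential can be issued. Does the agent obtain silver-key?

No

silver-key would need C3 and green-key (A3), but green-key is never granted.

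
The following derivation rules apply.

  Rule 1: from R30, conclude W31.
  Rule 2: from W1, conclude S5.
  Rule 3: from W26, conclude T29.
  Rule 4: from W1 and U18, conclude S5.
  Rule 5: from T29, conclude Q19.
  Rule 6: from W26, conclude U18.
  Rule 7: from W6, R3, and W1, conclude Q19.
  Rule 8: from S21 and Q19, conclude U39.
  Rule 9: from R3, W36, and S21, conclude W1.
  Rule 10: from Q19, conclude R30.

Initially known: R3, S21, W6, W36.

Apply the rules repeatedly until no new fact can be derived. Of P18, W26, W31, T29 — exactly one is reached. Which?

R3, W36, and S21 hold, so W1 follows (Rule 9).
W6, R3, and W1 hold, so Q19 follows (Rule 7).
From Q19, Rule 10 gives R30.
From R30, Rule 1 gives W31.
No rule produces W26, and it is not given. T29 would need W26 (Rule 3), but W26 is never established. No rule produces P18, and it is not given.

W31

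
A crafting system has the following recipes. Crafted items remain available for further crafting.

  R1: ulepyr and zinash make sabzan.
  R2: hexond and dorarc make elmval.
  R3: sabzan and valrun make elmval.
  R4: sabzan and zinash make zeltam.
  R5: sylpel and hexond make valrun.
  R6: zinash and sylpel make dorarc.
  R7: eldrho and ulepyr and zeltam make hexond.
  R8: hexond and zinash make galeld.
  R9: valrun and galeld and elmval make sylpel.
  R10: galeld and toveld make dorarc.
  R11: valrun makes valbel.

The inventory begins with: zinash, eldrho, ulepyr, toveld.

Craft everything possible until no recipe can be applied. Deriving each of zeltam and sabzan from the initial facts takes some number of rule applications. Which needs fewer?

sabzan: ulepyr and zinash → sabzan (R1). [1 rule application]
zeltam: Using R1, ulepyr and zinash make sabzan. Using R4, sabzan and zinash make zeltam. [2 rule applications]
sabzan needs fewer.

sabzan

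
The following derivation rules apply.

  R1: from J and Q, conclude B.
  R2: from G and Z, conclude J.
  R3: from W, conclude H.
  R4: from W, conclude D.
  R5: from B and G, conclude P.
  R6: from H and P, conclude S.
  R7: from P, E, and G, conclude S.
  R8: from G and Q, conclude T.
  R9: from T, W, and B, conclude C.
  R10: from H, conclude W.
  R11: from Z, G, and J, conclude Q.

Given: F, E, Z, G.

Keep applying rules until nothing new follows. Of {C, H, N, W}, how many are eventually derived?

C would need T, W, and B (R9), but W is never established.
H would need W (R3), but W is never established.
No rule produces N, and it is not given.
W would need H (R10), but H is never established.
None of the 4 are reached.

0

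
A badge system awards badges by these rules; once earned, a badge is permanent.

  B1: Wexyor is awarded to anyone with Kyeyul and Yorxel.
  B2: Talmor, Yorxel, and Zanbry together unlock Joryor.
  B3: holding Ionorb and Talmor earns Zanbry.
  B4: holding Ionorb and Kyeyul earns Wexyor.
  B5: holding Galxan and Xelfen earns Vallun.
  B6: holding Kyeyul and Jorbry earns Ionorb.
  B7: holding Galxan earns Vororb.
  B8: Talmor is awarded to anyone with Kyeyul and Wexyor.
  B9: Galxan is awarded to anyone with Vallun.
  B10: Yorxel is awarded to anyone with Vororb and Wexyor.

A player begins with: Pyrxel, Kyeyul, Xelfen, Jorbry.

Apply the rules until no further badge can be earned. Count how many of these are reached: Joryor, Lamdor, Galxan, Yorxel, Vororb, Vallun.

0

Joryor would need Talmor, Yorxel, and Zanbry (B2), but Yorxel is never earned.
No rule produces Lamdor, and it is not given.
Galxan would need Vallun (B9), but Vallun is never earned.
Yorxel would need Vororb and Wexyor (B10), but Vororb is never earned.
Vororb would need Galxan (B7), but Galxan is never earned.
Vallun would need Galxan and Xelfen (B5), but Galxan is never earned.
None of the 6 are reached.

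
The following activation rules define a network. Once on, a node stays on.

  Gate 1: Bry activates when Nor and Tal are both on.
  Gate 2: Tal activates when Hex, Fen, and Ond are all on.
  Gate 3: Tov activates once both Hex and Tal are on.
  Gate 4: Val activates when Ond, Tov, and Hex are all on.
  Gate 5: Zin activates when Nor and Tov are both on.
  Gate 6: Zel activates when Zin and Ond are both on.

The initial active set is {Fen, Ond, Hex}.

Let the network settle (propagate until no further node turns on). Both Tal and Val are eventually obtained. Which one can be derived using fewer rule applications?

Tal: Gate 2: Hex, Fen, and Ond on → Tal on. [1 rule application]
Val: Hex, Fen, and Ond are on, so Tal activates (Gate 2). Gate 3: Hex and Tal on → Tov on. Gate 4: Ond, Tov, and Hex on → Val on. [3 rule applications]
Tal needs fewer.

Tal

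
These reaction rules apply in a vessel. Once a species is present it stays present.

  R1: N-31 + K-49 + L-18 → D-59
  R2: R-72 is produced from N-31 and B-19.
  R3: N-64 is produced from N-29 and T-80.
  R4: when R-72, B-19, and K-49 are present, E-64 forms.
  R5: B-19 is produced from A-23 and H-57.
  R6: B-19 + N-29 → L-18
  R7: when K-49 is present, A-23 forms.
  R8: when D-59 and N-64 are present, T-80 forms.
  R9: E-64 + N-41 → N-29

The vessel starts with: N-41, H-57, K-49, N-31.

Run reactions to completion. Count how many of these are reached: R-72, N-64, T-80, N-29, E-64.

K-49 present → A-23 forms (R7).
A-23 and H-57 present → B-19 forms (R5).
N-31 and B-19 present → R-72 forms (R2).
R-72, B-19, and K-49 present → E-64 forms (R4).
E-64 and N-41 present → N-29 forms (R9).
R-72: reached.
N-64 would need N-29 and T-80 (R3), but T-80 never forms.
T-80 would need D-59 and N-64 (R8), but N-64 never forms.
N-29: reached.
E-64: reached.
Reached: R-72, N-29, and E-64 — 3 of the 5.

3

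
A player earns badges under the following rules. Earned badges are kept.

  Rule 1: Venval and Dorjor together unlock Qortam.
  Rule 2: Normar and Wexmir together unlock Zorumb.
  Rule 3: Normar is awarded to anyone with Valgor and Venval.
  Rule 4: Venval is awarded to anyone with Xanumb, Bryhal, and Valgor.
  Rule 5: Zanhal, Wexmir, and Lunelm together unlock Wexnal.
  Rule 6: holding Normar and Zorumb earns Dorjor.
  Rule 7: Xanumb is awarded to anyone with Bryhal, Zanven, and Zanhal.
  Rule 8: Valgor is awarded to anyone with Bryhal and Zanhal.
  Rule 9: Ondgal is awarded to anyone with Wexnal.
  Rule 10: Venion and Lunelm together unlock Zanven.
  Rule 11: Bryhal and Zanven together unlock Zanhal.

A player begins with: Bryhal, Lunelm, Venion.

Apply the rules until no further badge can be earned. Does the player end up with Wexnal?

Wexnal would need Zanhal, Wexmir, and Lunelm (Rule 5), but Wexmir is never earned.

No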